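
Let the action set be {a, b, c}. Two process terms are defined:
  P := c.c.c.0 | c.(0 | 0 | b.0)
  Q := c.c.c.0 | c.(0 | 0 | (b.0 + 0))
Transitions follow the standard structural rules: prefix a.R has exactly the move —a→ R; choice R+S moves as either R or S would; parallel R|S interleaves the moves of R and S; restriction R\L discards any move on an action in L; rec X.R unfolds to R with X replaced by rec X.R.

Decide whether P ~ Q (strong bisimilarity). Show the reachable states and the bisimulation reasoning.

bisimilar

Reachable graph of P (12 states):
  p0 = c.c.c.0 | c.(0 | 0 | b.0) has moves --c--▸ p1, --c--▸ p2
  p1 = c.c.0 | c.(0 | 0 | b.0) has moves --c--▸ p3, --c--▸ p4
  p2 = c.c.c.0 | (0 | 0 | b.0) has moves --b--▸ p5, --c--▸ p4
  p3 = c.0 | c.(0 | 0 | b.0) has moves --c--▸ p6, --c--▸ p7
  p4 = c.c.0 | (0 | 0 | b.0) has moves --b--▸ p8, --c--▸ p7
  p5 = c.c.c.0 | (0 | 0 | 0) has moves --c--▸ p8
  p6 = 0 | c.(0 | 0 | b.0) has moves --c--▸ p9
  p7 = c.0 | (0 | 0 | b.0) has moves --b--▸ p10, --c--▸ p9
  p8 = c.c.0 | (0 | 0 | 0) has moves --c--▸ p10
  p9 = 0 | (0 | 0 | b.0) has moves --b--▸ p11
  p10 = c.0 | (0 | 0 | 0) has moves --c--▸ p11
  p11 = 0 | (0 | 0 | 0) has moves (no moves)
Reachable graph of Q (12 states):
  q0 = c.c.c.0 | c.(0 | 0 | (b.0 + 0)) has moves --c--▸ q1, --c--▸ q2
  q1 = c.c.0 | c.(0 | 0 | (b.0 + 0)) has moves --c--▸ q3, --c--▸ q4
  q2 = c.c.c.0 | (0 | 0 | (b.0 + 0)) has moves --b--▸ q5, --c--▸ q4
  q3 = c.0 | c.(0 | 0 | (b.0 + 0)) has moves --c--▸ q6, --c--▸ q7
  q4 = c.c.0 | (0 | 0 | (b.0 + 0)) has moves --b--▸ q8, --c--▸ q7
  q5 = c.c.c.0 | (0 | 0 | 0) has moves --c--▸ q8
  q6 = 0 | c.(0 | 0 | (b.0 + 0)) has moves --c--▸ q9
  q7 = c.0 | (0 | 0 | (b.0 + 0)) has moves --b--▸ q10, --c--▸ q9
  q8 = c.c.0 | (0 | 0 | 0) has moves --c--▸ q10
  q9 = 0 | (0 | 0 | (b.0 + 0)) has moves --b--▸ q11
  q10 = c.0 | (0 | 0 | 0) has moves --c--▸ q11
  q11 = 0 | (0 | 0 | 0) has moves (no moves)
Bisimilarity quotient blocks:
  B0 = {p0, q0}
  B1 = {p1, q1}
  B2 = {p4, q4}
  B3 = {p8, q8}
  B4 = {p10, q10}
  B5 = {p11, q11}
  B6 = {p7, q7}
  B7 = {p9, q9}
  B8 = {p3, q3}
  B9 = {p6, q6}
  B10 = {p2, q2}
  B11 = {p5, q5}
p0 ∈ B0, q0 ∈ B0 → same block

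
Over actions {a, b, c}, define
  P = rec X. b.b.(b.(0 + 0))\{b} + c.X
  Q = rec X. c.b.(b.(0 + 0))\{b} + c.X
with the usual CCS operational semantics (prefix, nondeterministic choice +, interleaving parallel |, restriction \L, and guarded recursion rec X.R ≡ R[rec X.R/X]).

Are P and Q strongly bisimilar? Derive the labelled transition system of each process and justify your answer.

P's transition system — 3 states:
  p0 = rec X. b.b.(b.(0 + 0))\{b} + c.X :: —b→ p1, —c→ p0
  p1 = b.(b.(0 + 0))\{b} :: —b→ p2
  p2 = (b.(0 + 0))\{b} :: ·
Q's transition system — 3 states:
  q0 = rec X. c.b.(b.(0 + 0))\{b} + c.X :: —c→ q0, —c→ q1
  q1 = b.(b.(0 + 0))\{b} :: —b→ q2
  q2 = (b.(0 + 0))\{b} :: ·
Coarsest stable partition (strong bisimilarity classes):
  B0 = {p0}
  B1 = {p1, q1}
  B2 = {p2, q2}
  B3 = {q0}
p0 ∈ B0, q0 ∈ B3 → different blocks

P ≁ Q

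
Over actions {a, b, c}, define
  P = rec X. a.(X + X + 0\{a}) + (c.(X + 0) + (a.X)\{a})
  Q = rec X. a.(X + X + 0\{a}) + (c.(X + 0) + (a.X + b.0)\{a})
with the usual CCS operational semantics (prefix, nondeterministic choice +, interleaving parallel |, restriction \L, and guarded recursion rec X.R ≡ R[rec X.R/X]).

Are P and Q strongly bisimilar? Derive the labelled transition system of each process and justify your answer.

P ≁ Q

Reachable graph of P (3 states):
  m0 = rec X. a.(X + X + 0\{a}) + (c.(X + 0) + (a.X)\{a}) → ··a··> m1, ··c··> m2
  m1 = (rec X. a.(X + X + 0\{a}) + (c.(X + 0) + (a.X)\{a})) + (rec X. a.(X + X + 0\{a}) + (c.(X + 0) + (a.X)\{a})) + 0\{a} → ··a··> m1, ··c··> m2
  m2 = (rec X. a.(X + X + 0\{a}) + (c.(X + 0) + (a.X)\{a})) + 0 → ··a··> m1, ··c··> m2
Reachable graph of Q (4 states):
  n0 = rec X. a.(X + X + 0\{a}) + (c.(X + 0) + (a.X + b.0)\{a}) → ··a··> n1, ··b··> n2, ··c··> n3
  n1 = (rec X. a.(X + X + 0\{a}) + (c.(X + 0) + (a.X + b.0)\{a})) + (rec X. a.(X + X + 0\{a}) + (c.(X + 0) + (a.X + b.0)\{a})) + 0\{a} → ··a··> n1, ··b··> n2, ··c··> n3
  n2 = 0\{a} → (no moves)
  n3 = (rec X. a.(X + X + 0\{a}) + (c.(X + 0) + (a.X + b.0)\{a})) + 0 → ··a··> n1, ··b··> n2, ··c··> n3
Bisimilarity quotient blocks:
  B0 = {m0, m1, m2}
  B1 = {n0, n1, n3}
  B2 = {n2}
m0 ∈ B0, n0 ∈ B1 → different blocks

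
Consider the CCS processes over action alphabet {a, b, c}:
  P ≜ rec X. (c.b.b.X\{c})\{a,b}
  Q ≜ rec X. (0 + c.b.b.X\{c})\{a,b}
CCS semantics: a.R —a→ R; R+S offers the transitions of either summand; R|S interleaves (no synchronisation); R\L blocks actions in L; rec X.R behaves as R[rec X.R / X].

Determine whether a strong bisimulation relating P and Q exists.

P's transition system — 2 states:
  u0 = rec X. (c.b.b.X\{c})\{a,b} :: =c=> u1
  u1 = (b.b.(rec X. (c.b.b.X\{c})\{a,b})\{c})\{a,b} :: deadlocked
Q's transition system — 2 states:
  v0 = rec X. (0 + c.b.b.X\{c})\{a,b} :: =c=> v1
  v1 = (b.b.(rec X. (0 + c.b.b.X\{c})\{a,b})\{c})\{a,b} :: deadlocked
Partition-refinement fixed point:
  B0 = {u0, v0}
  B1 = {u1, v1}
u0 ∈ B0, v0 ∈ B0 → same block

bisimilar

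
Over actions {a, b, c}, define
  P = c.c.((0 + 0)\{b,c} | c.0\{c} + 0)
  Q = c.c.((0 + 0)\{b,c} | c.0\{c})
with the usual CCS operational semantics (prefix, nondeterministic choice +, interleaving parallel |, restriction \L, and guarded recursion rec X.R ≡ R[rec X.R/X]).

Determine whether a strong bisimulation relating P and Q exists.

P ~ Q

Reachable graph of P (4 states):
  u0 = c.c.((0 + 0)\{b,c} | c.0\{c} + 0) | -c-> u1
  u1 = c.((0 + 0)\{b,c} | c.0\{c} + 0) | -c-> u2
  u2 = (0 + 0)\{b,c} | c.0\{c} + 0 | -c-> u3
  u3 = (0 + 0)\{b,c} | 0\{c} | deadlocked
Reachable graph of Q (4 states):
  v0 = c.c.((0 + 0)\{b,c} | c.0\{c}) | -c-> v1
  v1 = c.((0 + 0)\{b,c} | c.0\{c}) | -c-> v2
  v2 = (0 + 0)\{b,c} | c.0\{c} | -c-> v3
  v3 = (0 + 0)\{b,c} | 0\{c} | deadlocked
Coarsest stable partition (strong bisimilarity classes):
  B0 = {u0, v0}
  B1 = {u1, v1}
  B2 = {u2, v2}
  B3 = {u3, v3}
u0 ∈ B0, v0 ∈ B0 → same block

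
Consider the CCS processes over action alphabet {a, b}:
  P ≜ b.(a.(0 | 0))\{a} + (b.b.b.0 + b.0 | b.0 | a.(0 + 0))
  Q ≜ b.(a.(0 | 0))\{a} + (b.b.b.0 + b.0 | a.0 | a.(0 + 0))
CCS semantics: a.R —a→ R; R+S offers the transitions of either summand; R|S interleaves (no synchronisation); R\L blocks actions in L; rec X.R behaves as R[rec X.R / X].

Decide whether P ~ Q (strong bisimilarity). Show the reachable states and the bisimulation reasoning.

NO

LTS(P): 12 reachable states
  s0 = b.(a.(0 | 0))\{a} + (b.b.b.0 + b.0 | b.0 | a.(0 + 0)) ⊢ ··a··> s1, ··b··> s2, ··b··> s3, ··b··> s4, ··b··> s5
  s1 = b.0 | b.0 | (0 + 0) ⊢ ··b··> s6, ··b··> s7
  s2 = (a.(0 | 0))\{a} ⊢ deadlocked
  s3 = 0 | b.0 | a.(0 + 0) ⊢ ··a··> s6, ··b··> s8
  s4 = b.0 | 0 | a.(0 + 0) ⊢ ··a··> s7, ··b··> s8
  s5 = b.b.0 ⊢ ··b··> s9
  s6 = 0 | b.0 | (0 + 0) ⊢ ··b··> s10
  s7 = b.0 | 0 | (0 + 0) ⊢ ··b··> s10
  s8 = 0 | 0 | a.(0 + 0) ⊢ ··a··> s10
  s9 = b.0 ⊢ ··b··> s11
  s10 = 0 | 0 | (0 + 0) ⊢ deadlocked
  s11 = 0 ⊢ deadlocked
LTS(Q): 12 reachable states
  t0 = b.(a.(0 | 0))\{a} + (b.b.b.0 + b.0 | a.0 | a.(0 + 0)) ⊢ ··a··> t1, ··a··> t2, ··b··> t3, ··b··> t4, ··b··> t5
  t1 = b.0 | 0 | a.(0 + 0) ⊢ ··a··> t6, ··b··> t7
  t2 = b.0 | a.0 | (0 + 0) ⊢ ··a··> t6, ··b··> t8
  t3 = (a.(0 | 0))\{a} ⊢ deadlocked
  t4 = 0 | a.0 | a.(0 + 0) ⊢ ··a··> t7, ··a··> t8
  t5 = b.b.0 ⊢ ··b··> t9
  t6 = b.0 | 0 | (0 + 0) ⊢ ··b··> t10
  t7 = 0 | 0 | a.(0 + 0) ⊢ ··a··> t10
  t8 = 0 | a.0 | (0 + 0) ⊢ ··a··> t10
  t9 = b.0 ⊢ ··b··> t11
  t10 = 0 | 0 | (0 + 0) ⊢ deadlocked
  t11 = 0 ⊢ deadlocked
Bisimilarity quotient blocks:
  B0 = {s0}
  B1 = {s1, s5, t5}
  B2 = {s6, s7, s9, t6, t9}
  B3 = {s10, s11, s2, t10, t11, t3}
  B4 = {s3, s4, t1, t2}
  B5 = {s8, t7, t8}
  B6 = {t0}
  B7 = {t4}
s0 ∈ B0, t0 ∈ B6 → different blocks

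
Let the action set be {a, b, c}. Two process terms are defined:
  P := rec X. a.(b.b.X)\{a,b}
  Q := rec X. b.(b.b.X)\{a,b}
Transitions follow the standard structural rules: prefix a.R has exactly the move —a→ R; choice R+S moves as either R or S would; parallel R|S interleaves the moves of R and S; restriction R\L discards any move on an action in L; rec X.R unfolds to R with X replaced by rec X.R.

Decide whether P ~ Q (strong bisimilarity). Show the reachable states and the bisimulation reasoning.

not bisimilar

LTS(P): 2 reachable states
  s0 = rec X. a.(b.b.X)\{a,b} | ··a··> s1
  s1 = (b.b.(rec X. a.(b.b.X)\{a,b}))\{a,b} | (no moves)
LTS(Q): 2 reachable states
  t0 = rec X. b.(b.b.X)\{a,b} | ··b··> t1
  t1 = (b.b.(rec X. b.(b.b.X)\{a,b}))\{a,b} | (no moves)
Bisimilarity quotient blocks:
  B0 = {s0}
  B1 = {s1, t1}
  B2 = {t0}
s0 ∈ B0, t0 ∈ B2 → different blocks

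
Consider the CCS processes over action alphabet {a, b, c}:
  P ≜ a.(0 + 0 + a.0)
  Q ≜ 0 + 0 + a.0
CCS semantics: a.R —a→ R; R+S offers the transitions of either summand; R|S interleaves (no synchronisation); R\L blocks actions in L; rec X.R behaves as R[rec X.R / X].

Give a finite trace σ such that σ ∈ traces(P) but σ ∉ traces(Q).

LTS(P): 3 reachable states
  s0 = a.(0 + 0 + a.0) → -a-> s1
  s1 = 0 + 0 + a.0 → -a-> s2
  s2 = 0 → stopped
LTS(Q): 2 reachable states
  t0 = 0 + 0 + a.0 → -a-> t1
  t1 = 0 → stopped
Run σ = ⟨aa⟩ on P: start {s0}
  after a @ step 1: {s1}
  after a @ step 2: {s2}
  P completes σ.
Run σ = ⟨aa⟩ on Q: start {t0}
  after a @ step 1: {t1}
  after a @ step 2: ∅  — Q cannot continue

aa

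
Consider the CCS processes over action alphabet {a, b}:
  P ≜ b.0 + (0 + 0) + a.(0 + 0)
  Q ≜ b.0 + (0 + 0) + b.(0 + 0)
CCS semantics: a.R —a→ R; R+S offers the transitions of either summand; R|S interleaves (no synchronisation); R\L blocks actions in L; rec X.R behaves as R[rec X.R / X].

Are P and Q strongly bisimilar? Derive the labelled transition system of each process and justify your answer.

Reachable graph of P (3 states):
  u0 = b.0 + (0 + 0) + a.(0 + 0) → --a--▸ u1, --b--▸ u2
  u1 = 0 + 0 → stopped
  u2 = 0 → stopped
Reachable graph of Q (3 states):
  v0 = b.0 + (0 + 0) + b.(0 + 0) → --b--▸ v1, --b--▸ v2
  v1 = 0 → stopped
  v2 = 0 + 0 → stopped
Bisimilarity quotient blocks:
  B0 = {u0}
  B1 = {u1, u2, v1, v2}
  B2 = {v0}
u0 ∈ B0, v0 ∈ B2 → different blocks

P ≁ Q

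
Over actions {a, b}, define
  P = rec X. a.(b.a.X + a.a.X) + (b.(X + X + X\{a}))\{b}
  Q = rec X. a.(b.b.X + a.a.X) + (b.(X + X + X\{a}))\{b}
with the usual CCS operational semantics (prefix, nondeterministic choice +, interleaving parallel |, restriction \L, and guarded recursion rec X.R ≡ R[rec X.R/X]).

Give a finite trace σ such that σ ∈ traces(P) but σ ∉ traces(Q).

aba

P's transition system — 3 states:
  s0 = rec X. a.(b.a.X + a.a.X) + (b.(X + X + X\{a}))\{b} ⊢ =a=> s1
  s1 = b.a.(rec X. a.(b.a.X + a.a.X) + (b.(X + X + X\{a}))\{b}) + a.a.(rec X. a.(b.a.X + a.a.X) + (b.(X + X + X\{a}))\{b}) ⊢ =a=> s2, =b=> s2
  s2 = a.(rec X. a.(b.a.X + a.a.X) + (b.(X + X + X\{a}))\{b}) ⊢ =a=> s0
Q's transition system — 4 states:
  t0 = rec X. a.(b.b.X + a.a.X) + (b.(X + X + X\{a}))\{b} ⊢ =a=> t1
  t1 = b.b.(rec X. a.(b.b.X + a.a.X) + (b.(X + X + X\{a}))\{b}) + a.a.(rec X. a.(b.b.X + a.a.X) + (b.(X + X + X\{a}))\{b}) ⊢ =a=> t2, =b=> t3
  t2 = a.(rec X. a.(b.b.X + a.a.X) + (b.(X + X + X\{a}))\{b}) ⊢ =a=> t0
  t3 = b.(rec X. a.(b.b.X + a.a.X) + (b.(X + X + X\{a}))\{b}) ⊢ =b=> t0
Trace ⟨aba⟩ through P, begin at {s0}:
  step 1 (a): {s1}
  step 2 (b): {s2}
  step 3 (a): {s0}
  — P admits the full trace.
Trace ⟨aba⟩ through Q, begin at {t0}:
  step 1 (a): {t1}
  step 2 (b): {t3}
  step 3 (a): ∅ (Q stuck)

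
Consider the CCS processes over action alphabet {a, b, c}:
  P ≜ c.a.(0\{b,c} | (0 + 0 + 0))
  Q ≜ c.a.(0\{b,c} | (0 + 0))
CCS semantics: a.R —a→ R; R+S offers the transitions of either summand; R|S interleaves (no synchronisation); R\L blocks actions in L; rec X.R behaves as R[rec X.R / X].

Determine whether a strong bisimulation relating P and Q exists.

LTS(P): 3 reachable states
  m0 = c.a.(0\{b,c} | (0 + 0 + 0)) :: —c→ m1
  m1 = a.(0\{b,c} | (0 + 0 + 0)) :: —a→ m2
  m2 = 0\{b,c} | (0 + 0 + 0) :: stopped
LTS(Q): 3 reachable states
  n0 = c.a.(0\{b,c} | (0 + 0)) :: —c→ n1
  n1 = a.(0\{b,c} | (0 + 0)) :: —a→ n2
  n2 = 0\{b,c} | (0 + 0) :: stopped
Coarsest stable partition (strong bisimilarity classes):
  B0 = {m0, n0}
  B1 = {m1, n1}
  B2 = {m2, n2}
m0 ∈ B0, n0 ∈ B0 → same block

P ~ Q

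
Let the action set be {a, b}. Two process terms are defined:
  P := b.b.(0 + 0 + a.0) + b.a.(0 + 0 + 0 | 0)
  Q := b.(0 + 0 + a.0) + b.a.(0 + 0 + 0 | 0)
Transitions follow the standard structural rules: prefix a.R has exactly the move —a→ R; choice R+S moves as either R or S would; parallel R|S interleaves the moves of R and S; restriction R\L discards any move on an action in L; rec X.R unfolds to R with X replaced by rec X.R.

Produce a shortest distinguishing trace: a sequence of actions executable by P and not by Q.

P's transition system — 6 states:
  m0 = b.b.(0 + 0 + a.0) + b.a.(0 + 0 + 0 | 0) ⊢ -b-> m1, -b-> m2
  m1 = a.(0 + 0 + 0 | 0) ⊢ -a-> m3
  m2 = b.(0 + 0 + a.0) ⊢ -b-> m4
  m3 = 0 + 0 + 0 | 0 ⊢ (no moves)
  m4 = 0 + 0 + a.0 ⊢ -a-> m5
  m5 = 0 ⊢ (no moves)
Q's transition system — 5 states:
  n0 = b.(0 + 0 + a.0) + b.a.(0 + 0 + 0 | 0) ⊢ -b-> n1, -b-> n2
  n1 = 0 + 0 + a.0 ⊢ -a-> n3
  n2 = a.(0 + 0 + 0 | 0) ⊢ -a-> n4
  n3 = 0 ⊢ (no moves)
  n4 = 0 + 0 + 0 | 0 ⊢ (no moves)
Executing bb from P (initial set {m0}):
  step 1 (b): {m1, m2}
  step 2 (b): {m4}
  ✓ P
Executing bb from Q (initial set {n0}):
  step 1 (b): {n1, n2}
  step 2 (b): no successor for Q

bb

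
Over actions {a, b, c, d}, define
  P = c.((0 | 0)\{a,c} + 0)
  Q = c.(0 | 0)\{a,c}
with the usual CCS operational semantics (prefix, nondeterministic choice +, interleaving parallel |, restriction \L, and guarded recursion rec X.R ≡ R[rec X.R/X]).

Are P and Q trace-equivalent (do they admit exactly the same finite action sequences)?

Reachable graph of P (2 states):
  m0 = c.((0 | 0)\{a,c} + 0) has moves --c--▸ m1
  m1 = (0 | 0)\{a,c} + 0 has moves (no moves)
Reachable graph of Q (2 states):
  n0 = c.(0 | 0)\{a,c} has moves --c--▸ n1
  n1 = (0 | 0)\{a,c} has moves (no moves)
Partition-refinement fixed point:
  B0 = {m0, n0}
  B1 = {m1, n1}
m0 ∈ B0, n0 ∈ B0 → same block
Bisimilar ⇒ trace-equivalent.

YES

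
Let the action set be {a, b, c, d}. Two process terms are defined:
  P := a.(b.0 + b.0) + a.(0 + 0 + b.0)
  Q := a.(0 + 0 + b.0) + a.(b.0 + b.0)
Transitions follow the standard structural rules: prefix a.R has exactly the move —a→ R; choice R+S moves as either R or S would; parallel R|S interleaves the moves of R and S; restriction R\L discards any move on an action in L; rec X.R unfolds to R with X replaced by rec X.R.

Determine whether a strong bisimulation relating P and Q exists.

Reachable graph of P (4 states):
  s0 = a.(b.0 + b.0) + a.(0 + 0 + b.0) :: —a→ s1, —a→ s2
  s1 = 0 + 0 + b.0 :: —b→ s3
  s2 = b.0 + b.0 :: —b→ s3
  s3 = 0 :: deadlocked
Reachable graph of Q (4 states):
  t0 = a.(0 + 0 + b.0) + a.(b.0 + b.0) :: —a→ t1, —a→ t2
  t1 = 0 + 0 + b.0 :: —b→ t3
  t2 = b.0 + b.0 :: —b→ t3
  t3 = 0 :: deadlocked
Partition-refinement fixed point:
  B0 = {s0, t0}
  B1 = {s1, s2, t1, t2}
  B2 = {s3, t3}
s0 ∈ B0, t0 ∈ B0 → same block

YES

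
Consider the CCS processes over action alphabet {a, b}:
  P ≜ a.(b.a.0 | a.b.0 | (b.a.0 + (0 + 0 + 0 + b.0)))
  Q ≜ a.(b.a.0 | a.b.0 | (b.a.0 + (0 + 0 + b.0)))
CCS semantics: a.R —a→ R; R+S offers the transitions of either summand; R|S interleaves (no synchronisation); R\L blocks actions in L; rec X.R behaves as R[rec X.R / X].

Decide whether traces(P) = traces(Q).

traces(P) = traces(Q)

LTS(P): 28 reachable states
  s0 = a.(b.a.0 | a.b.0 | (b.a.0 + (0 + 0 + 0 + b.0))) :: ··a··> s1
  s1 = b.a.0 | a.b.0 | (b.a.0 + (0 + 0 + 0 + b.0)) :: ··a··> s2, ··b··> s3, ··b··> s4, ··b··> s5
  s2 = b.a.0 | b.0 | (b.a.0 + (0 + 0 + 0 + b.0)) :: ··b··> s6, ··b··> s7, ··b··> s8, ··b··> s9
  s3 = a.0 | a.b.0 | (b.a.0 + (0 + 0 + 0 + b.0)) :: ··a··> s10, ··a··> s6, ··b··> s11, ··b··> s12
  s4 = b.a.0 | a.b.0 | 0 :: ··a··> s8, ··b··> s11
  s5 = b.a.0 | a.b.0 | a.0 :: ··a··> s4, ··a··> s9, ··b··> s12
  s6 = a.0 | b.0 | (b.a.0 + (0 + 0 + 0 + b.0)) :: ··a··> s13, ··b··> s14, ··b··> s15, ··b··> s16
  s7 = b.a.0 | 0 | (b.a.0 + (0 + 0 + 0 + b.0)) :: ··b··> s14, ··b··> s17, ··b··> s18
  s8 = b.a.0 | b.0 | 0 :: ··b··> s15, ··b··> s17
  s9 = b.a.0 | b.0 | a.0 :: ··a··> s8, ··b··> s16, ··b··> s18
  s10 = 0 | a.b.0 | (b.a.0 + (0 + 0 + 0 + b.0)) :: ··a··> s13, ··b··> s19, ··b··> s20
  s11 = a.0 | a.b.0 | 0 :: ··a··> s15, ··a··> s19
  s12 = a.0 | a.b.0 | a.0 :: ··a··> s11, ··a··> s16, ··a··> s20
  s13 = 0 | b.0 | (b.a.0 + (0 + 0 + 0 + b.0)) :: ··b··> s21, ··b··> s22, ··b··> s23
  s14 = a.0 | 0 | (b.a.0 + (0 + 0 + 0 + b.0)) :: ··a··> s21, ··b··> s24, ··b··> s25
  s15 = a.0 | b.0 | 0 :: ··a··> s22, ··b··> s24
  s16 = a.0 | b.0 | a.0 :: ··a··> s15, ··a··> s23, ··b··> s25
  s17 = b.a.0 | 0 | 0 :: ··b··> s24
  s18 = b.a.0 | 0 | a.0 :: ··a··> s17, ··b··> s25
  s19 = 0 | a.b.0 | 0 :: ··a··> s22
  s20 = 0 | a.b.0 | a.0 :: ··a··> s19, ··a··> s23
  s21 = 0 | 0 | (b.a.0 + (0 + 0 + 0 + b.0)) :: ··b··> s26, ··b··> s27
  s22 = 0 | b.0 | 0 :: ··b··> s26
  s23 = 0 | b.0 | a.0 :: ··a··> s22, ··b··> s27
  s24 = a.0 | 0 | 0 :: ··a··> s26
  s25 = a.0 | 0 | a.0 :: ··a··> s24, ··a··> s27
  s26 = 0 | 0 | 0 :: (no moves)
  s27 = 0 | 0 | a.0 :: ··a··> s26
LTS(Q): 28 reachable states
  t0 = a.(b.a.0 | a.b.0 | (b.a.0 + (0 + 0 + b.0))) :: ··a··> t1
  t1 = b.a.0 | a.b.0 | (b.a.0 + (0 + 0 + b.0)) :: ··a··> t2, ··b··> t3, ··b··> t4, ··b··> t5
  t2 = b.a.0 | b.0 | (b.a.0 + (0 + 0 + b.0)) :: ··b··> t6, ··b··> t7, ··b··> t8, ··b··> t9
  t3 = a.0 | a.b.0 | (b.a.0 + (0 + 0 + b.0)) :: ··a··> t10, ··a··> t6, ··b··> t11, ··b··> t12
  t4 = b.a.0 | a.b.0 | 0 :: ··a··> t8, ··b··> t11
  t5 = b.a.0 | a.b.0 | a.0 :: ··a··> t4, ··a··> t9, ··b··> t12
  t6 = a.0 | b.0 | (b.a.0 + (0 + 0 + b.0)) :: ··a··> t13, ··b··> t14, ··b··> t15, ··b··> t16
  t7 = b.a.0 | 0 | (b.a.0 + (0 + 0 + b.0)) :: ··b··> t14, ··b··> t17, ··b··> t18
  t8 = b.a.0 | b.0 | 0 :: ··b··> t15, ··b··> t17
  t9 = b.a.0 | b.0 | a.0 :: ··a··> t8, ··b··> t16, ··b··> t18
  t10 = 0 | a.b.0 | (b.a.0 + (0 + 0 + b.0)) :: ··a··> t13, ··b··> t19, ··b··> t20
  t11 = a.0 | a.b.0 | 0 :: ··a··> t15, ··a··> t19
  t12 = a.0 | a.b.0 | a.0 :: ··a··> t11, ··a··> t16, ··a··> t20
  t13 = 0 | b.0 | (b.a.0 + (0 + 0 + b.0)) :: ··b··> t21, ··b··> t22, ··b··> t23
  t14 = a.0 | 0 | (b.a.0 + (0 + 0 + b.0)) :: ··a··> t21, ··b··> t24, ··b··> t25
  t15 = a.0 | b.0 | 0 :: ··a··> t22, ··b··> t24
  t16 = a.0 | b.0 | a.0 :: ··a··> t15, ··a··> t23, ··b··> t25
  t17 = b.a.0 | 0 | 0 :: ··b··> t24
  t18 = b.a.0 | 0 | a.0 :: ··a··> t17, ··b··> t25
  t19 = 0 | a.b.0 | 0 :: ··a··> t22
  t20 = 0 | a.b.0 | a.0 :: ··a··> t19, ··a··> t23
  t21 = 0 | 0 | (b.a.0 + (0 + 0 + b.0)) :: ··b··> t26, ··b··> t27
  t22 = 0 | b.0 | 0 :: ··b··> t26
  t23 = 0 | b.0 | a.0 :: ··a··> t22, ··b··> t27
  t24 = a.0 | 0 | 0 :: ··a··> t26
  t25 = a.0 | 0 | a.0 :: ··a··> t24, ··a··> t27
  t26 = 0 | 0 | 0 :: (no moves)
  t27 = 0 | 0 | a.0 :: ··a··> t26
Bisimilarity quotient blocks:
  B0 = {s0, t0}
  B1 = {s1, t1}
  B2 = {s5, t5}
  B3 = {s9, t9}
  B4 = {s18, t18}
  B5 = {s17, t17}
  B6 = {s24, s27, t24, t27}
  B7 = {s26, t26}
  B8 = {s25, t25}
  B9 = {s16, t16}
  B10 = {s15, s23, t15, t23}
  B11 = {s22, t22}
  B12 = {s8, t8}
  B13 = {s12, t12}
  B14 = {s11, s20, t11, t20}
  B15 = {s19, t19}
  B16 = {s4, t4}
  B17 = {s3, t3}
  B18 = {s10, t10}
  B19 = {s13, t13}
  B20 = {s21, t21}
  B21 = {s6, t6}
  B22 = {s14, t14}
  B23 = {s2, t2}
  B24 = {s7, t7}
s0 ∈ B0, t0 ∈ B0 → same block
Bisimilar ⇒ trace-equivalent.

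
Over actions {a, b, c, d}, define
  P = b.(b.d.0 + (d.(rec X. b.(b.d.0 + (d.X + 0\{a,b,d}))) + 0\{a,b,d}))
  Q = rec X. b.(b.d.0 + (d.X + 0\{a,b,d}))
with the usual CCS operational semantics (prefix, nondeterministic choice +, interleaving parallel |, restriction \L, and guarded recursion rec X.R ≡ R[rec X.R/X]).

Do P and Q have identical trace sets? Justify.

traces(P) = traces(Q)

Reachable graph of P (5 states):
  m0 = b.(b.d.0 + (d.(rec X. b.(b.d.0 + (d.X + 0\{a,b,d}))) + 0\{a,b,d})) | —b→ m1
  m1 = b.d.0 + (d.(rec X. b.(b.d.0 + (d.X + 0\{a,b,d}))) + 0\{a,b,d}) | —b→ m2, —d→ m3
  m2 = d.0 | —d→ m4
  m3 = rec X. b.(b.d.0 + (d.X + 0\{a,b,d})) | —b→ m1
  m4 = 0 | ·
Reachable graph of Q (4 states):
  n0 = rec X. b.(b.d.0 + (d.X + 0\{a,b,d})) | —b→ n1
  n1 = b.d.0 + (d.(rec X. b.(b.d.0 + (d.X + 0\{a,b,d}))) + 0\{a,b,d}) | —b→ n2, —d→ n0
  n2 = d.0 | —d→ n3
  n3 = 0 | ·
Bisimilarity quotient blocks:
  B0 = {m0, m3, n0}
  B1 = {m1, n1}
  B2 = {m2, n2}
  B3 = {m4, n3}
m0 ∈ B0, n0 ∈ B0 → same block
Bisimilar ⇒ trace-equivalent.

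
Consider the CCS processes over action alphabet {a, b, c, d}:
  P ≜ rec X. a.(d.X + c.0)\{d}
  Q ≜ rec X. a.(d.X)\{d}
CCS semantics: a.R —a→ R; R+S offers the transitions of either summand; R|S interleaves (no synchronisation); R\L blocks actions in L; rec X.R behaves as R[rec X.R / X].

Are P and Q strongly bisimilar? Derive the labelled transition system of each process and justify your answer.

not bisimilar

Reachable graph of P (3 states):
  m0 = rec X. a.(d.X + c.0)\{d} | =a=> m1
  m1 = (d.(rec X. a.(d.X + c.0)\{d}) + c.0)\{d} | =c=> m2
  m2 = 0\{d} | (no moves)
Reachable graph of Q (2 states):
  n0 = rec X. a.(d.X)\{d} | =a=> n1
  n1 = (d.(rec X. a.(d.X)\{d}))\{d} | (no moves)
Bisimilarity quotient blocks:
  B0 = {m0}
  B1 = {m1}
  B2 = {m2, n1}
  B3 = {n0}
m0 ∈ B0, n0 ∈ B3 → different blocks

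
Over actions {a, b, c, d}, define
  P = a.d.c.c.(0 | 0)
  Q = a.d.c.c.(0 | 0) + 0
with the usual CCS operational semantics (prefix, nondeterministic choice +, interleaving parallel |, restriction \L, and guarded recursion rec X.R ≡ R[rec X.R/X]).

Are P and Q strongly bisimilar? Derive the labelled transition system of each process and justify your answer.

P's transition system — 5 states:
  s0 = a.d.c.c.(0 | 0) → =a=> s1
  s1 = d.c.c.(0 | 0) → =d=> s2
  s2 = c.c.(0 | 0) → =c=> s3
  s3 = c.(0 | 0) → =c=> s4
  s4 = 0 | 0 → (no moves)
Q's transition system — 5 states:
  t0 = a.d.c.c.(0 | 0) + 0 → =a=> t1
  t1 = d.c.c.(0 | 0) → =d=> t2
  t2 = c.c.(0 | 0) → =c=> t3
  t3 = c.(0 | 0) → =c=> t4
  t4 = 0 | 0 → (no moves)
Partition-refinement fixed point:
  B0 = {s0, t0}
  B1 = {s1, t1}
  B2 = {s2, t2}
  B3 = {s3, t3}
  B4 = {s4, t4}
s0 ∈ B0, t0 ∈ B0 → same block

P ~ Q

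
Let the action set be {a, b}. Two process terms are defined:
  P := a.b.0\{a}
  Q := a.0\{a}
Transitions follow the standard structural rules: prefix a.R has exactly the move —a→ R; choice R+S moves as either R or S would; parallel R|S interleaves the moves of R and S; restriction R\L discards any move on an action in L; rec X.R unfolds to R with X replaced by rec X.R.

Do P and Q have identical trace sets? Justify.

traces(P) ≠ traces(Q) — witness ⟨ab⟩

Reachable graph of P (3 states):
  u0 = a.b.0\{a} :: =a=> u1
  u1 = b.0\{a} :: =b=> u2
  u2 = 0\{a} :: deadlocked
Reachable graph of Q (2 states):
  v0 = a.0\{a} :: =a=> v1
  v1 = 0\{a} :: deadlocked
Trace ⟨ab⟩ through P, begin at {u0}:
  [1] a ⇒ {u1}
  [2] b ⇒ {u2}
  — P admits the full trace.
Trace ⟨ab⟩ through Q, begin at {v0}:
  [1] a ⇒ {v1}
  [2] b ⇒ ∅ (Q stuck)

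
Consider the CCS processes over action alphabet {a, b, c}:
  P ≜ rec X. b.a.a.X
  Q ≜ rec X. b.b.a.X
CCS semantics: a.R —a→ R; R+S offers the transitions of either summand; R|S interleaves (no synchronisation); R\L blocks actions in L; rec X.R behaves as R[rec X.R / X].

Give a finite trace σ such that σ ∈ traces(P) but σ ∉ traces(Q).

ba

P's transition system — 3 states:
  u0 = rec X. b.a.a.X has moves =b=> u1
  u1 = a.a.(rec X. b.a.a.X) has moves =a=> u2
  u2 = a.(rec X. b.a.a.X) has moves =a=> u0
Q's transition system — 3 states:
  v0 = rec X. b.b.a.X has moves =b=> v1
  v1 = b.a.(rec X. b.b.a.X) has moves =b=> v2
  v2 = a.(rec X. b.b.a.X) has moves =a=> v0
Trace ⟨ba⟩ through P, begin at {u0}:
  [1] b ⇒ {u1}
  [2] a ⇒ {u2}
  ✓ P
Trace ⟨ba⟩ through Q, begin at {v0}:
  [1] b ⇒ {v1}
  [2] a ⇒ ∅  — Q cannot continue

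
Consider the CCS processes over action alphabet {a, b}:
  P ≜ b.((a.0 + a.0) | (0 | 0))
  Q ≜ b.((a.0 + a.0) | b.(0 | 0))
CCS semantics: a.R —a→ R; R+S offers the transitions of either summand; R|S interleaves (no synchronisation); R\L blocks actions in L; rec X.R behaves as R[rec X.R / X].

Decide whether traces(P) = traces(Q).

traces(P) ≠ traces(Q) — witness ⟨bb⟩

Reachable graph of P (3 states):
  u0 = b.((a.0 + a.0) | (0 | 0)) | —b→ u1
  u1 = (a.0 + a.0) | (0 | 0) | —a→ u2
  u2 = 0 | (0 | 0) | deadlocked
Reachable graph of Q (5 states):
  v0 = b.((a.0 + a.0) | b.(0 | 0)) | —b→ v1
  v1 = (a.0 + a.0) | b.(0 | 0) | —a→ v2, —b→ v3
  v2 = 0 | b.(0 | 0) | —b→ v4
  v3 = (a.0 + a.0) | (0 | 0) | —a→ v4
  v4 = 0 | (0 | 0) | deadlocked
Run σ = ⟨bb⟩ on Q: start {v0}
  step 1 (b): {v1}
  step 2 (b): {v3}
  — Q admits the full trace.
Run σ = ⟨bb⟩ on P: start {u0}
  step 1 (b): {u1}
  step 2 (b): ∅  — P cannot continue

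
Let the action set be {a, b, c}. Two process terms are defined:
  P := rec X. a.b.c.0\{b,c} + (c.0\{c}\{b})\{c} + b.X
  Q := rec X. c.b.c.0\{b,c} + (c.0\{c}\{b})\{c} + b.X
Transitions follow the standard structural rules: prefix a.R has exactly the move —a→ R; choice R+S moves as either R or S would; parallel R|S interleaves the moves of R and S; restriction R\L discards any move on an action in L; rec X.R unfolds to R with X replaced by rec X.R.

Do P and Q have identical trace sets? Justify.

LTS(P): 4 reachable states
  s0 = rec X. a.b.c.0\{b,c} + (c.0\{c}\{b})\{c} + b.X has moves -a-> s1, -b-> s0
  s1 = b.c.0\{b,c} has moves -b-> s2
  s2 = c.0\{b,c} has moves -c-> s3
  s3 = 0\{b,c} has moves deadlocked
LTS(Q): 4 reachable states
  t0 = rec X. c.b.c.0\{b,c} + (c.0\{c}\{b})\{c} + b.X has moves -b-> t0, -c-> t1
  t1 = b.c.0\{b,c} has moves -b-> t2
  t2 = c.0\{b,c} has moves -c-> t3
  t3 = 0\{b,c} has moves deadlocked
Executing a from P (initial set {s0}):
  step 1 (a): {s1}
  P completes σ.
Executing a from Q (initial set {t0}):
  step 1 (a): no successor for Q

NO — witness ⟨a⟩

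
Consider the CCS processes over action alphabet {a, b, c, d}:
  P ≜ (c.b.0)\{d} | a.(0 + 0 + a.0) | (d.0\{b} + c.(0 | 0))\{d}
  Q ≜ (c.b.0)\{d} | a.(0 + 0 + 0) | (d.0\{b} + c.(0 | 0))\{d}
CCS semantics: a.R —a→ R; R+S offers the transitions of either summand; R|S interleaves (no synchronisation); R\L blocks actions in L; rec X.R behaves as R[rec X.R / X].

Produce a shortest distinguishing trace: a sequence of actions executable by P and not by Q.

aa

LTS(P): 18 reachable states
  u0 = (c.b.0)\{d} | a.(0 + 0 + a.0) | (d.0\{b} + c.(0 | 0))\{d} → —a→ u1, —c→ u2, —c→ u3
  u1 = (c.b.0)\{d} | (0 + 0 + a.0) | (d.0\{b} + c.(0 | 0))\{d} → —a→ u4, —c→ u5, —c→ u6
  u2 = (b.0)\{d} | a.(0 + 0 + a.0) | (d.0\{b} + c.(0 | 0))\{d} → —a→ u5, —b→ u7, —c→ u8
  u3 = (c.b.0)\{d} | a.(0 + 0 + a.0) | (0 | 0)\{d} → —a→ u6, —c→ u8
  u4 = (c.b.0)\{d} | 0 | (d.0\{b} + c.(0 | 0))\{d} → —c→ u10, —c→ u9
  u5 = (b.0)\{d} | (0 + 0 + a.0) | (d.0\{b} + c.(0 | 0))\{d} → —a→ u9, —b→ u11, —c→ u12
  u6 = (c.b.0)\{d} | (0 + 0 + a.0) | (0 | 0)\{d} → —a→ u10, —c→ u12
  u7 = 0\{d} | a.(0 + 0 + a.0) | (d.0\{b} + c.(0 | 0))\{d} → —a→ u11, —c→ u13
  u8 = (b.0)\{d} | a.(0 + 0 + a.0) | (0 | 0)\{d} → —a→ u12, —b→ u13
  u9 = (b.0)\{d} | 0 | (d.0\{b} + c.(0 | 0))\{d} → —b→ u14, —c→ u15
  u10 = (c.b.0)\{d} | 0 | (0 | 0)\{d} → —c→ u15
  u11 = 0\{d} | (0 + 0 + a.0) | (d.0\{b} + c.(0 | 0))\{d} → —a→ u14, —c→ u16
  u12 = (b.0)\{d} | (0 + 0 + a.0) | (0 | 0)\{d} → —a→ u15, —b→ u16
  u13 = 0\{d} | a.(0 + 0 + a.0) | (0 | 0)\{d} → —a→ u16
  u14 = 0\{d} | 0 | (d.0\{b} + c.(0 | 0))\{d} → —c→ u17
  u15 = (b.0)\{d} | 0 | (0 | 0)\{d} → —b→ u17
  u16 = 0\{d} | (0 + 0 + a.0) | (0 | 0)\{d} → —a→ u17
  u17 = 0\{d} | 0 | (0 | 0)\{d} → ∅
LTS(Q): 12 reachable states
  v0 = (c.b.0)\{d} | a.(0 + 0 + 0) | (d.0\{b} + c.(0 | 0))\{d} → —a→ v1, —c→ v2, —c→ v3
  v1 = (c.b.0)\{d} | (0 + 0 + 0) | (d.0\{b} + c.(0 | 0))\{d} → —c→ v4, —c→ v5
  v2 = (b.0)\{d} | a.(0 + 0 + 0) | (d.0\{b} + c.(0 | 0))\{d} → —a→ v4, —b→ v6, —c→ v7
  v3 = (c.b.0)\{d} | a.(0 + 0 + 0) | (0 | 0)\{d} → —a→ v5, —c→ v7
  v4 = (b.0)\{d} | (0 + 0 + 0) | (d.0\{b} + c.(0 | 0))\{d} → —b→ v8, —c→ v9
  v5 = (c.b.0)\{d} | (0 + 0 + 0) | (0 | 0)\{d} → —c→ v9
  v6 = 0\{d} | a.(0 + 0 + 0) | (d.0\{b} + c.(0 | 0))\{d} → —a→ v8, —c→ v10
  v7 = (b.0)\{d} | a.(0 + 0 + 0) | (0 | 0)\{d} → —a→ v9, —b→ v10
  v8 = 0\{d} | (0 + 0 + 0) | (d.0\{b} + c.(0 | 0))\{d} → —c→ v11
  v9 = (b.0)\{d} | (0 + 0 + 0) | (0 | 0)\{d} → —b→ v11
  v10 = 0\{d} | a.(0 + 0 + 0) | (0 | 0)\{d} → —a→ v11
  v11 = 0\{d} | (0 + 0 + 0) | (0 | 0)\{d} → ∅
Trace ⟨aa⟩ through P, begin at {u0}:
  step 1 (a): {u1}
  step 2 (a): {u4}
  ✓ P
Trace ⟨aa⟩ through Q, begin at {v0}:
  step 1 (a): {v1}
  step 2 (a): ∅ (Q stuck)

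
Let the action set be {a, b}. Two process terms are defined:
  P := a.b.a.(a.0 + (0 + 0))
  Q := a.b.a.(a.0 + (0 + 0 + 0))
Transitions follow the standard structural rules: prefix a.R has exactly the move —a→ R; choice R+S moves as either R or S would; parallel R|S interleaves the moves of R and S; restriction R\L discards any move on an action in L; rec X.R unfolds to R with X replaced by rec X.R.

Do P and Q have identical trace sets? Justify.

YES

Reachable graph of P (5 states):
  s0 = a.b.a.(a.0 + (0 + 0)) :: -a-> s1
  s1 = b.a.(a.0 + (0 + 0)) :: -b-> s2
  s2 = a.(a.0 + (0 + 0)) :: -a-> s3
  s3 = a.0 + (0 + 0) :: -a-> s4
  s4 = 0 :: stopped
Reachable graph of Q (5 states):
  t0 = a.b.a.(a.0 + (0 + 0 + 0)) :: -a-> t1
  t1 = b.a.(a.0 + (0 + 0 + 0)) :: -b-> t2
  t2 = a.(a.0 + (0 + 0 + 0)) :: -a-> t3
  t3 = a.0 + (0 + 0 + 0) :: -a-> t4
  t4 = 0 :: stopped
Partition-refinement fixed point:
  B0 = {s0, t0}
  B1 = {s1, t1}
  B2 = {s2, t2}
  B3 = {s3, t3}
  B4 = {s4, t4}
s0 ∈ B0, t0 ∈ B0 → same block
Bisimilar ⇒ trace-equivalent.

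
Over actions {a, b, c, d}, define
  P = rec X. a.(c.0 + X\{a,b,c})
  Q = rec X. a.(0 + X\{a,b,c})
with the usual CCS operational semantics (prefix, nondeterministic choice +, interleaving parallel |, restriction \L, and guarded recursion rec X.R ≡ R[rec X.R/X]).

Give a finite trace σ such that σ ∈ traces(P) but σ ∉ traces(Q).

P's transition system — 3 states:
  s0 = rec X. a.(c.0 + X\{a,b,c}) ⊢ -a-> s1
  s1 = c.0 + (rec X. a.(c.0 + X\{a,b,c}))\{a,b,c} ⊢ -c-> s2
  s2 = 0 ⊢ stopped
Q's transition system — 2 states:
  t0 = rec X. a.(0 + X\{a,b,c}) ⊢ -a-> t1
  t1 = 0 + (rec X. a.(0 + X\{a,b,c}))\{a,b,c} ⊢ stopped
Trace ⟨ac⟩ through P, begin at {s0}:
  [1] a ⇒ {s1}
  [2] c ⇒ {s2}
  P completes σ.
Trace ⟨ac⟩ through Q, begin at {t0}:
  [1] a ⇒ {t1}
  [2] c ⇒ ∅ (Q stuck)

ac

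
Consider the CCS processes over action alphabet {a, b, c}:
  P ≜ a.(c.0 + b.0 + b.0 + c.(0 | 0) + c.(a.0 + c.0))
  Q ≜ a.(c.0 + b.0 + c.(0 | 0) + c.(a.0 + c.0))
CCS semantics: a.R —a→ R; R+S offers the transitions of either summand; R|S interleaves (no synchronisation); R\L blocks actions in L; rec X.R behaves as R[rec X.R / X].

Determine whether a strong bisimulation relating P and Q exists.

YES

LTS(P): 5 reachable states
  p0 = a.(c.0 + b.0 + b.0 + c.(0 | 0) + c.(a.0 + c.0)) → -a-> p1
  p1 = c.0 + b.0 + b.0 + c.(0 | 0) + c.(a.0 + c.0) → -b-> p2, -c-> p2, -c-> p3, -c-> p4
  p2 = 0 → ·
  p3 = 0 | 0 → ·
  p4 = a.0 + c.0 → -a-> p2, -c-> p2
LTS(Q): 5 reachable states
  q0 = a.(c.0 + b.0 + c.(0 | 0) + c.(a.0 + c.0)) → -a-> q1
  q1 = c.0 + b.0 + c.(0 | 0) + c.(a.0 + c.0) → -b-> q2, -c-> q2, -c-> q3, -c-> q4
  q2 = 0 → ·
  q3 = 0 | 0 → ·
  q4 = a.0 + c.0 → -a-> q2, -c-> q2
Partition-refinement fixed point:
  B0 = {p0, q0}
  B1 = {p1, q1}
  B2 = {p2, p3, q2, q3}
  B3 = {p4, q4}
p0 ∈ B0, q0 ∈ B0 → same block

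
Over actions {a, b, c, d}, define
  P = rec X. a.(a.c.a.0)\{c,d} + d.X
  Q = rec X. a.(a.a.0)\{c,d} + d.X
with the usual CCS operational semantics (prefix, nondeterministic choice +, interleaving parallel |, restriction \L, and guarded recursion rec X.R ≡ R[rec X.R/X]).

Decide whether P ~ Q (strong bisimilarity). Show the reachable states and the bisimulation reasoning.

P's transition system — 3 states:
  p0 = rec X. a.(a.c.a.0)\{c,d} + d.X ⊢ —a→ p1, —d→ p0
  p1 = (a.c.a.0)\{c,d} ⊢ —a→ p2
  p2 = (c.a.0)\{c,d} ⊢ ∅
Q's transition system — 4 states:
  q0 = rec X. a.(a.a.0)\{c,d} + d.X ⊢ —a→ q1, —d→ q0
  q1 = (a.a.0)\{c,d} ⊢ —a→ q2
  q2 = (a.0)\{c,d} ⊢ —a→ q3
  q3 = 0\{c,d} ⊢ ∅
Coarsest stable partition (strong bisimilarity classes):
  B0 = {p0}
  B1 = {p1, q2}
  B2 = {p2, q3}
  B3 = {q0}
  B4 = {q1}
p0 ∈ B0, q0 ∈ B3 → different blocks

not bisimilar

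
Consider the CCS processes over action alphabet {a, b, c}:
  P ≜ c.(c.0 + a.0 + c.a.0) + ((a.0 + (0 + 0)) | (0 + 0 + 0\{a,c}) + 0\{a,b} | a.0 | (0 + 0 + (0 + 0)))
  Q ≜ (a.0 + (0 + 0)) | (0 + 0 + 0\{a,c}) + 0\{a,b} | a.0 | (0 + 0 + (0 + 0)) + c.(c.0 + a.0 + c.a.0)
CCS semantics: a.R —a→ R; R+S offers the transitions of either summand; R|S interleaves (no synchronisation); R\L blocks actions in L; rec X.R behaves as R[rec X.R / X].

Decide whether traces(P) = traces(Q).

LTS(P): 6 reachable states
  u0 = c.(c.0 + a.0 + c.a.0) + ((a.0 + (0 + 0)) | (0 + 0 + 0\{a,c}) + 0\{a,b} | a.0 | (0 + 0 + (0 + 0))) :: =a=> u1, =a=> u2, =c=> u3
  u1 = 0 | (0 + 0 + 0\{a,c}) :: ∅
  u2 = 0\{a,b} | 0 | (0 + 0 + (0 + 0)) :: ∅
  u3 = c.0 + a.0 + c.a.0 :: =a=> u4, =c=> u4, =c=> u5
  u4 = 0 :: ∅
  u5 = a.0 :: =a=> u4
LTS(Q): 6 reachable states
  v0 = (a.0 + (0 + 0)) | (0 + 0 + 0\{a,c}) + 0\{a,b} | a.0 | (0 + 0 + (0 + 0)) + c.(c.0 + a.0 + c.a.0) :: =a=> v1, =a=> v2, =c=> v3
  v1 = 0 | (0 + 0 + 0\{a,c}) :: ∅
  v2 = 0\{a,b} | 0 | (0 + 0 + (0 + 0)) :: ∅
  v3 = c.0 + a.0 + c.a.0 :: =a=> v4, =c=> v4, =c=> v5
  v4 = 0 :: ∅
  v5 = a.0 :: =a=> v4
Coarsest stable partition (strong bisimilarity classes):
  B0 = {u0, v0}
  B1 = {u1, u2, u4, v1, v2, v4}
  B2 = {u3, v3}
  B3 = {u5, v5}
u0 ∈ B0, v0 ∈ B0 → same block
Bisimilar ⇒ trace-equivalent.

YES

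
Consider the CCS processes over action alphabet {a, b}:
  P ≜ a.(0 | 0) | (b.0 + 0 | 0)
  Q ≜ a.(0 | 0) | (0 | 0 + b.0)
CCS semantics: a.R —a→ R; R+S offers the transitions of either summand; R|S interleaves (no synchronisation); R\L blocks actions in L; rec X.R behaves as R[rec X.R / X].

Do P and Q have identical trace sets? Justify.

P's transition system — 4 states:
  s0 = a.(0 | 0) | (b.0 + 0 | 0) | =a=> s1, =b=> s2
  s1 = 0 | 0 | (b.0 + 0 | 0) | =b=> s3
  s2 = a.(0 | 0) | 0 | =a=> s3
  s3 = 0 | 0 | 0 | deadlocked
Q's transition system — 4 states:
  t0 = a.(0 | 0) | (0 | 0 + b.0) | =a=> t1, =b=> t2
  t1 = 0 | 0 | (0 | 0 + b.0) | =b=> t3
  t2 = a.(0 | 0) | 0 | =a=> t3
  t3 = 0 | 0 | 0 | deadlocked
Bisimilarity quotient blocks:
  B0 = {s0, t0}
  B1 = {s1, t1}
  B2 = {s3, t3}
  B3 = {s2, t2}
s0 ∈ B0, t0 ∈ B0 → same block
Bisimilar ⇒ trace-equivalent.

YES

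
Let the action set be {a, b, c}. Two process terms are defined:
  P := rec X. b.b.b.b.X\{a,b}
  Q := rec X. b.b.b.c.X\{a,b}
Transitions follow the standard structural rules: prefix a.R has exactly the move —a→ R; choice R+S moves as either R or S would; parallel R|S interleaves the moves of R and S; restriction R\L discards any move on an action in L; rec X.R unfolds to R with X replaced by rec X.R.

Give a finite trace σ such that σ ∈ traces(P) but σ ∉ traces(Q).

P's transition system — 5 states:
  s0 = rec X. b.b.b.b.X\{a,b} :: -b-> s1
  s1 = b.b.b.(rec X. b.b.b.b.X\{a,b})\{a,b} :: -b-> s2
  s2 = b.b.(rec X. b.b.b.b.X\{a,b})\{a,b} :: -b-> s3
  s3 = b.(rec X. b.b.b.b.X\{a,b})\{a,b} :: -b-> s4
  s4 = (rec X. b.b.b.b.X\{a,b})\{a,b} :: stopped
Q's transition system — 5 states:
  t0 = rec X. b.b.b.c.X\{a,b} :: -b-> t1
  t1 = b.b.c.(rec X. b.b.b.c.X\{a,b})\{a,b} :: -b-> t2
  t2 = b.c.(rec X. b.b.b.c.X\{a,b})\{a,b} :: -b-> t3
  t3 = c.(rec X. b.b.b.c.X\{a,b})\{a,b} :: -c-> t4
  t4 = (rec X. b.b.b.c.X\{a,b})\{a,b} :: stopped
Executing bbbb from P (initial set {s0}):
  after b @ step 1: {s1}
  after b @ step 2: {s2}
  after b @ step 3: {s3}
  after b @ step 4: {s4}
  P completes σ.
Executing bbbb from Q (initial set {t0}):
  after b @ step 1: {t1}
  after b @ step 2: {t2}
  after b @ step 3: {t3}
  after b @ step 4: no successor for Q

bbbb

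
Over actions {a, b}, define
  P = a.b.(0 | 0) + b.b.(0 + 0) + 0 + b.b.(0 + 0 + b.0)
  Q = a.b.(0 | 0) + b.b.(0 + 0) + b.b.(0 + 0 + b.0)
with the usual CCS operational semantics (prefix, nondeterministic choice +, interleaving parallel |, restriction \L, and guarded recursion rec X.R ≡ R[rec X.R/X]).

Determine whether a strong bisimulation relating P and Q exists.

P's transition system — 8 states:
  m0 = a.b.(0 | 0) + b.b.(0 + 0) + 0 + b.b.(0 + 0 + b.0) has moves —a→ m1, —b→ m2, —b→ m3
  m1 = b.(0 | 0) has moves —b→ m4
  m2 = b.(0 + 0 + b.0) has moves —b→ m5
  m3 = b.(0 + 0) has moves —b→ m6
  m4 = 0 | 0 has moves ·
  m5 = 0 + 0 + b.0 has moves —b→ m7
  m6 = 0 + 0 has moves ·
  m7 = 0 has moves ·
Q's transition system — 8 states:
  n0 = a.b.(0 | 0) + b.b.(0 + 0) + b.b.(0 + 0 + b.0) has moves —a→ n1, —b→ n2, —b→ n3
  n1 = b.(0 | 0) has moves —b→ n4
  n2 = b.(0 + 0 + b.0) has moves —b→ n5
  n3 = b.(0 + 0) has moves —b→ n6
  n4 = 0 | 0 has moves ·
  n5 = 0 + 0 + b.0 has moves —b→ n7
  n6 = 0 + 0 has moves ·
  n7 = 0 has moves ·
Partition-refinement fixed point:
  B0 = {m0, n0}
  B1 = {m1, m3, m5, n1, n3, n5}
  B2 = {m4, m6, m7, n4, n6, n7}
  B3 = {m2, n2}
m0 ∈ B0, n0 ∈ B0 → same block

P ~ Q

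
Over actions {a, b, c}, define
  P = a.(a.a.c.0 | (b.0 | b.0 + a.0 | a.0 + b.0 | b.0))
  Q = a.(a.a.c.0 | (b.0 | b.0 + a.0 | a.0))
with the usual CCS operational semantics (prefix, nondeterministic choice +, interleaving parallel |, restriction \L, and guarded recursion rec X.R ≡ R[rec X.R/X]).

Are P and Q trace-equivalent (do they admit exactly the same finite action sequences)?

YES

P's transition system — 25 states:
  p0 = a.(a.a.c.0 | (b.0 | b.0 + a.0 | a.0 + b.0 | b.0)) → ··a··> p1
  p1 = a.a.c.0 | (b.0 | b.0 + a.0 | a.0 + b.0 | b.0) → ··a··> p2, ··a··> p3, ··a··> p4, ··b··> p5, ··b··> p6
  p2 = a.a.c.0 | (0 | a.0) → ··a··> p7, ··a··> p8
  p3 = a.a.c.0 | (a.0 | 0) → ··a··> p7, ··a··> p9
  p4 = a.c.0 | (b.0 | b.0 + a.0 | a.0 + b.0 | b.0) → ··a··> p10, ··a··> p8, ··a··> p9, ··b··> p11, ··b··> p12
  p5 = a.a.c.0 | (0 | b.0) → ··a··> p11, ··b··> p7
  p6 = a.a.c.0 | (b.0 | 0) → ··a··> p12, ··b··> p7
  p7 = a.a.c.0 | (0 | 0) → ··a··> p13
  p8 = a.c.0 | (0 | a.0) → ··a··> p13, ··a··> p14
  p9 = a.c.0 | (a.0 | 0) → ··a··> p13, ··a··> p15
  p10 = c.0 | (b.0 | b.0 + a.0 | a.0 + b.0 | b.0) → ··a··> p14, ··a··> p15, ··b··> p16, ··b··> p17, ··c··> p18
  p11 = a.c.0 | (0 | b.0) → ··a··> p16, ··b··> p13
  p12 = a.c.0 | (b.0 | 0) → ··a··> p17, ··b··> p13
  p13 = a.c.0 | (0 | 0) → ··a··> p19
  p14 = c.0 | (0 | a.0) → ··a··> p19, ··c··> p20
  p15 = c.0 | (a.0 | 0) → ··a··> p19, ··c··> p21
  p16 = c.0 | (0 | b.0) → ··b··> p19, ··c··> p22
  p17 = c.0 | (b.0 | 0) → ··b··> p19, ··c··> p23
  p18 = 0 | (b.0 | b.0 + a.0 | a.0 + b.0 | b.0) → ··a··> p20, ··a··> p21, ··b··> p22, ··b··> p23
  p19 = c.0 | (0 | 0) → ··c··> p24
  p20 = 0 | (0 | a.0) → ··a··> p24
  p21 = 0 | (a.0 | 0) → ··a··> p24
  p22 = 0 | (0 | b.0) → ··b··> p24
  p23 = 0 | (b.0 | 0) → ··b··> p24
  p24 = 0 | (0 | 0) → (no moves)
Q's transition system — 25 states:
  q0 = a.(a.a.c.0 | (b.0 | b.0 + a.0 | a.0)) → ··a··> q1
  q1 = a.a.c.0 | (b.0 | b.0 + a.0 | a.0) → ··a··> q2, ··a··> q3, ··a··> q4, ··b··> q5, ··b··> q6
  q2 = a.a.c.0 | (0 | a.0) → ··a··> q7, ··a··> q8
  q3 = a.a.c.0 | (a.0 | 0) → ··a··> q7, ··a··> q9
  q4 = a.c.0 | (b.0 | b.0 + a.0 | a.0) → ··a··> q10, ··a··> q8, ··a··> q9, ··b··> q11, ··b··> q12
  q5 = a.a.c.0 | (0 | b.0) → ··a··> q11, ··b··> q7
  q6 = a.a.c.0 | (b.0 | 0) → ··a··> q12, ··b··> q7
  q7 = a.a.c.0 | (0 | 0) → ··a··> q13
  q8 = a.c.0 | (0 | a.0) → ··a··> q13, ··a··> q14
  q9 = a.c.0 | (a.0 | 0) → ··a··> q13, ··a··> q15
  q10 = c.0 | (b.0 | b.0 + a.0 | a.0) → ··a··> q14, ··a··> q15, ··b··> q16, ··b··> q17, ··c··> q18
  q11 = a.c.0 | (0 | b.0) → ··a··> q16, ··b··> q13
  q12 = a.c.0 | (b.0 | 0) → ··a··> q17, ··b··> q13
  q13 = a.c.0 | (0 | 0) → ··a··> q19
  q14 = c.0 | (0 | a.0) → ··a··> q19, ··c··> q20
  q15 = c.0 | (a.0 | 0) → ··a··> q19, ··c··> q21
  q16 = c.0 | (0 | b.0) → ··b··> q19, ··c··> q22
  q17 = c.0 | (b.0 | 0) → ··b··> q19, ··c··> q23
  q18 = 0 | (b.0 | b.0 + a.0 | a.0) → ··a··> q20, ··a··> q21, ··b··> q22, ··b··> q23
  q19 = c.0 | (0 | 0) → ··c··> q24
  q20 = 0 | (0 | a.0) → ··a··> q24
  q21 = 0 | (a.0 | 0) → ··a··> q24
  q22 = 0 | (0 | b.0) → ··b··> q24
  q23 = 0 | (b.0 | 0) → ··b··> q24
  q24 = 0 | (0 | 0) → (no moves)
Coarsest stable partition (strong bisimilarity classes):
  B0 = {p0, q0}
  B1 = {p1, q1}
  B2 = {p5, p6, q5, q6}
  B3 = {p11, p12, q11, q12}
  B4 = {p16, p17, q16, q17}
  B5 = {p22, p23, q22, q23}
  B6 = {p24, q24}
  B7 = {p19, q19}
  B8 = {p13, q13}
  B9 = {p7, q7}
  B10 = {p2, p3, q2, q3}
  B11 = {p8, p9, q8, q9}
  B12 = {p14, p15, q14, q15}
  B13 = {p20, p21, q20, q21}
  B14 = {p4, q4}
  B15 = {p10, q10}
  B16 = {p18, q18}
p0 ∈ B0, q0 ∈ B0 → same block
Bisimilar ⇒ trace-equivalent.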